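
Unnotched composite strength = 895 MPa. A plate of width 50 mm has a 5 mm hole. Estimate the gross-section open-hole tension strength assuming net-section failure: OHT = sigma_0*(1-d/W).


OHT = sigma_0*(1-d/W) = 895*(1-5/50) = 805.5 MPa

805.5 MPa


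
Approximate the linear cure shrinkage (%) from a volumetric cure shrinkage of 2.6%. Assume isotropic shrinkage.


Linear shrinkage ≈ vol_shrink/3 = 2.6/3 = 0.867%

0.867%


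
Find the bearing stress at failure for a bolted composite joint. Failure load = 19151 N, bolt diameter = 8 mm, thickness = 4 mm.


sigma_br = F/(d*h) = 19151/(8*4) = 598.5 MPa

598.5 MPa


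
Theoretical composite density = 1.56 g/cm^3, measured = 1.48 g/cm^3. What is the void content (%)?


Void% = (rho_theo - rho_actual)/rho_theo * 100 = (1.56 - 1.48)/1.56 * 100 = 5.13%

5.13%


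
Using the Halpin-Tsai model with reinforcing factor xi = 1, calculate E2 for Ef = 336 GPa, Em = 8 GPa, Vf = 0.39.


eta = (Ef/Em - 1)/(Ef/Em + xi) = (42.0 - 1)/(42.0 + 1) = 0.9535
E2 = Em*(1+xi*eta*Vf)/(1-eta*Vf) = 17.47 GPa

17.47 GPa


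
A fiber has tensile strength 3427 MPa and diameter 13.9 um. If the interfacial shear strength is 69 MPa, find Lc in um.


Lc = sigma_f * d / (2 * tau_i) = 3427 * 13.9 / (2 * 69) = 345.2 um

345.2 um


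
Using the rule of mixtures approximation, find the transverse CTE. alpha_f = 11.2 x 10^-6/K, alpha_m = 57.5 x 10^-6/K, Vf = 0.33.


alpha_2 = alpha_f*Vf + alpha_m*(1-Vf) = 11.2*0.33 + 57.5*0.67 = 42.2 x 10^-6/K

42.2 x 10^-6/K


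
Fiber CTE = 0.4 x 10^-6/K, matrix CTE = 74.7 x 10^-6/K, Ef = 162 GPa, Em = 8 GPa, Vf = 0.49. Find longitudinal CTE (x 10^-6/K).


E1 = Ef*Vf + Em*(1-Vf) = 83.46
alpha_1 = (alpha_f*Ef*Vf + alpha_m*Em*(1-Vf))/E1 = 4.03 x 10^-6/K

4.03 x 10^-6/K


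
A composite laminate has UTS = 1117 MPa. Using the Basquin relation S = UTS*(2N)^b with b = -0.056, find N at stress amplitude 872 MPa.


N = 0.5 * (S/UTS)^(1/b) = 0.5 * (872/1117)^(1/-0.056) = 41.6167 cycles

41.6167 cycles


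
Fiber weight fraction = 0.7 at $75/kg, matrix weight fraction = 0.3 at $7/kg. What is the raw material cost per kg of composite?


Cost = cost_f*Wf + cost_m*Wm = 75*0.7 + 7*0.3 = $54.6/kg

$54.6/kg


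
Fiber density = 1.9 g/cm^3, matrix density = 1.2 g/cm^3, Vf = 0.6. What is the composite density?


rho_c = rho_f*Vf + rho_m*(1-Vf) = 1.9*0.6 + 1.2*0.4 = 1.62 g/cm^3

1.62 g/cm^3


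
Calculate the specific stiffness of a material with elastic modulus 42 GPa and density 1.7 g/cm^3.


Specific stiffness = E/rho = 42/1.7 = 24.7 GPa/(g/cm^3)

24.7 GPa/(g/cm^3)


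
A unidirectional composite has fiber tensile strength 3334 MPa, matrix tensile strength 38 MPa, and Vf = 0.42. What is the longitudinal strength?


sigma_1 = sigma_f*Vf + sigma_m*(1-Vf) = 3334*0.42 + 38*0.58 = 1422.3 MPa

1422.3 MPa


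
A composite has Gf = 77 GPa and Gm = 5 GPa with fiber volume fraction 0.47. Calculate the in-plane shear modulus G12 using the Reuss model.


1/G12 = Vf/Gf + (1-Vf)/Gm = 0.47/77 + 0.53/5
G12 = 8.92 GPa

8.92 GPa


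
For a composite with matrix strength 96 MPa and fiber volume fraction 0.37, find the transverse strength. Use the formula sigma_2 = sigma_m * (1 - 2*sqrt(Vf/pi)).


factor = 1 - 2*sqrt(0.37/pi) = 0.3136
sigma_2 = 96 * 0.3136 = 30.11 MPa

30.11 MPa


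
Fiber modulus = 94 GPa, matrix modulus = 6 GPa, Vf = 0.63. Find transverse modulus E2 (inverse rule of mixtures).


1/E2 = Vf/Ef + (1-Vf)/Em = 0.63/94 + 0.37/6
E2 = 14.63 GPa

14.63 GPa


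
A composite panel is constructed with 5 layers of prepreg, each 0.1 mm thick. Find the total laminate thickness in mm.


h = n * t_ply = 5 * 0.1 = 0.5 mm

0.5 mm


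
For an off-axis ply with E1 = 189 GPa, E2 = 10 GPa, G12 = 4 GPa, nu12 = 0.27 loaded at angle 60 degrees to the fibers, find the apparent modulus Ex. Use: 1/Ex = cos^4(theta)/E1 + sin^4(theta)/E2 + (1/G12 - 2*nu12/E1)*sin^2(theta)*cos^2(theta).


cos^4(60) = 0.0625, sin^4(60) = 0.5625, sin^2(60)*cos^2(60) = 0.1875
1/G12 - 2*nu12/E1 = 1/4 - 2*0.27/189 = 0.247143 GPa^-1
1/Ex = 0.0625/189 + 0.5625/10 + 0.247143*0.1875 = 0.10292 GPa^-1
Ex = 9.72 GPa

9.72 GPa


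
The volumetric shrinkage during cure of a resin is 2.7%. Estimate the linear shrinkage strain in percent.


Linear shrinkage ≈ vol_shrink/3 = 2.7/3 = 0.9%

0.9%


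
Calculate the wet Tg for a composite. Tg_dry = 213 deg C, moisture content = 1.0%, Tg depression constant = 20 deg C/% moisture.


Tg_wet = Tg_dry - k*moisture = 213 - 20*1.0 = 193.0 deg C

193.0 deg C


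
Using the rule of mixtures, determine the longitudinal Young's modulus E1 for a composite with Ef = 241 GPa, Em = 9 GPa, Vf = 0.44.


E1 = Ef*Vf + Em*(1-Vf) = 241*0.44 + 9*0.56 = 111.08 GPa

111.08 GPa


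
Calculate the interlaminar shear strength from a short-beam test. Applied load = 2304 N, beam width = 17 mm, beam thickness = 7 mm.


ILSS = 3F/(4bh) = 3*2304/(4*17*7) = 14.52 MPa

14.52 MPa


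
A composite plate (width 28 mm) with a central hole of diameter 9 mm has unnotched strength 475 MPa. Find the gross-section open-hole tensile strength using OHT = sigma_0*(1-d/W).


OHT = sigma_0*(1-d/W) = 475*(1-9/28) = 322.3 MPa

322.3 MPa


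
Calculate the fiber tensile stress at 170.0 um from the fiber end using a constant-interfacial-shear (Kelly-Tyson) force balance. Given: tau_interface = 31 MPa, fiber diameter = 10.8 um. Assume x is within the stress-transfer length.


Force balance: sigma_f * (pi*d^2/4) = tau * (pi*d) * x  ->  sigma_f = 4 * tau * x / d
sigma_f = 4 * 31 * 170.0 / 10.8 = 1951.9 MPa

1951.9 MPa


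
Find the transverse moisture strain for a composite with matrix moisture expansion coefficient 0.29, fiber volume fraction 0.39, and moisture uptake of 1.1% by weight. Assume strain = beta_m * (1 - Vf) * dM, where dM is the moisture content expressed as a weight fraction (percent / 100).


dM = 1.1/100 = 0.011
strain = beta_m * (1-Vf) * dM = 0.29 * 0.61 * 0.011 = 0.0019459

0.0019459


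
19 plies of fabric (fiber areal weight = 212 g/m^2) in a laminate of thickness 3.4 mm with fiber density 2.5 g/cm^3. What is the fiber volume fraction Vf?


Vf = n * FAW / (rho_f * h * 1000) = 19 * 212 / (2.5 * 3.4 * 1000) = 0.4739

0.4739


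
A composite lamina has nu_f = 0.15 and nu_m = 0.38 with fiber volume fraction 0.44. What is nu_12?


nu_12 = nu_f*Vf + nu_m*(1-Vf) = 0.15*0.44 + 0.38*0.56 = 0.2788

0.2788


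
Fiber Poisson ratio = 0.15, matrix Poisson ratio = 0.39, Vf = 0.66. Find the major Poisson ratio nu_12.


nu_12 = nu_f*Vf + nu_m*(1-Vf) = 0.15*0.66 + 0.39*0.34 = 0.2316

0.2316


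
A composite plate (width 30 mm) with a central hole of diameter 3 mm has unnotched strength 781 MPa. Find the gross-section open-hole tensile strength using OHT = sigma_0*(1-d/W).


OHT = sigma_0*(1-d/W) = 781*(1-3/30) = 702.9 MPa

702.9 MPa


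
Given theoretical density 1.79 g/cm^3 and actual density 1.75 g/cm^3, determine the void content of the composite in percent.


Void% = (rho_theo - rho_actual)/rho_theo * 100 = (1.79 - 1.75)/1.79 * 100 = 2.23%

2.23%


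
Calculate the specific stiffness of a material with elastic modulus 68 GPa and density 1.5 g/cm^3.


Specific stiffness = E/rho = 68/1.5 = 45.3 GPa/(g/cm^3)

45.3 GPa/(g/cm^3)


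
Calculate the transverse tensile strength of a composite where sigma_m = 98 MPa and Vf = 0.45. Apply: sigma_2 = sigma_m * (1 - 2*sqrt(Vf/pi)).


factor = 1 - 2*sqrt(0.45/pi) = 0.2431
sigma_2 = 98 * 0.2431 = 23.82 MPa

23.82 MPa


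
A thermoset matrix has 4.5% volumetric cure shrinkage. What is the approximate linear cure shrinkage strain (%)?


Linear shrinkage ≈ vol_shrink/3 = 4.5/3 = 1.5%

1.5%


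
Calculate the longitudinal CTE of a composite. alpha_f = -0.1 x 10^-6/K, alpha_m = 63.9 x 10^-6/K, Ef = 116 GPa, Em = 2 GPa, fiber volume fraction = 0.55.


E1 = Ef*Vf + Em*(1-Vf) = 64.7
alpha_1 = (alpha_f*Ef*Vf + alpha_m*Em*(1-Vf))/E1 = 0.79 x 10^-6/K

0.79 x 10^-6/K


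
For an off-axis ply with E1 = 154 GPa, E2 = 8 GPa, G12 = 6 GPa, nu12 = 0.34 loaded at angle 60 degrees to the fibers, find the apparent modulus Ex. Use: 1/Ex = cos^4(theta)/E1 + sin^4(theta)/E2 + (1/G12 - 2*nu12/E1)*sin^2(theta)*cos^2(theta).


cos^4(60) = 0.0625, sin^4(60) = 0.5625, sin^2(60)*cos^2(60) = 0.1875
1/G12 - 2*nu12/E1 = 1/6 - 2*0.34/154 = 0.162251 GPa^-1
1/Ex = 0.0625/154 + 0.5625/8 + 0.162251*0.1875 = 0.1011404 GPa^-1
Ex = 9.89 GPa

9.89 GPa


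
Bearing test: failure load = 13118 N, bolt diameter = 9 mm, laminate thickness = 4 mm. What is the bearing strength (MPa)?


sigma_br = F/(d*h) = 13118/(9*4) = 364.4 MPa

364.4 MPa


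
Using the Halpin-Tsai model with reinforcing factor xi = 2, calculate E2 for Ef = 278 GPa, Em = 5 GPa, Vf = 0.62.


eta = (Ef/Em - 1)/(Ef/Em + xi) = (55.6 - 1)/(55.6 + 2) = 0.9479
E2 = Em*(1+xi*eta*Vf)/(1-eta*Vf) = 26.38 GPa

26.38 GPa


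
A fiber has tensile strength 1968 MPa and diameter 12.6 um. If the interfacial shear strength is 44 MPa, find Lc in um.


Lc = sigma_f * d / (2 * tau_i) = 1968 * 12.6 / (2 * 44) = 281.8 um

281.8 um


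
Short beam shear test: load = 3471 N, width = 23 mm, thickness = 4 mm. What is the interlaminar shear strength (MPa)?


ILSS = 3F/(4bh) = 3*3471/(4*23*4) = 28.3 MPa

28.3 MPa


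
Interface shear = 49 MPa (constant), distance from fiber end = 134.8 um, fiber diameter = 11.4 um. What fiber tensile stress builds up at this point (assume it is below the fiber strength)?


Force balance: sigma_f * (pi*d^2/4) = tau * (pi*d) * x  ->  sigma_f = 4 * tau * x / d
sigma_f = 4 * 49 * 134.8 / 11.4 = 2317.6 MPa

2317.6 MPa


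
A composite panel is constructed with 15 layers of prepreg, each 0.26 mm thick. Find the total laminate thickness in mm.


h = n * t_ply = 15 * 0.26 = 3.9 mm

3.9 mm


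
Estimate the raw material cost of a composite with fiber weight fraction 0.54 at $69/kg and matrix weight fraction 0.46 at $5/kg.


Cost = cost_f*Wf + cost_m*Wm = 69*0.54 + 5*0.46 = $39.56/kg

$39.56/kg


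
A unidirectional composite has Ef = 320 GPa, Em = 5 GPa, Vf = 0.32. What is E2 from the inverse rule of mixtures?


1/E2 = Vf/Ef + (1-Vf)/Em = 0.32/320 + 0.68/5
E2 = 7.3 GPa

7.3 GPa


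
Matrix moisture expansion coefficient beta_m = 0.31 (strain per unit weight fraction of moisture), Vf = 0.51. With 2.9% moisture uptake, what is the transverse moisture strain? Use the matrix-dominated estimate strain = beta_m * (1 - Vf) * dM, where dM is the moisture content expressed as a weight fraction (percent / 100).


dM = 2.9/100 = 0.029
strain = beta_m * (1-Vf) * dM = 0.31 * 0.49 * 0.029 = 0.0044051

0.0044051


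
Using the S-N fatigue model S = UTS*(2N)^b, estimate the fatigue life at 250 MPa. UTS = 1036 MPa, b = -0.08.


N = 0.5 * (S/UTS)^(1/b) = 0.5 * (250/1036)^(1/-0.08) = 2.6105e+07 cycles

2.6105e+07 cycles


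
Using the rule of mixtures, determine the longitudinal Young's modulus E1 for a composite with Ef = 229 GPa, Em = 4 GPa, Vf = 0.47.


E1 = Ef*Vf + Em*(1-Vf) = 229*0.47 + 4*0.53 = 109.75 GPa

109.75 GPa


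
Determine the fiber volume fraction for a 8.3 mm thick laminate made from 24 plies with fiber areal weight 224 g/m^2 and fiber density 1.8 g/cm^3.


Vf = n * FAW / (rho_f * h * 1000) = 24 * 224 / (1.8 * 8.3 * 1000) = 0.3598

0.3598


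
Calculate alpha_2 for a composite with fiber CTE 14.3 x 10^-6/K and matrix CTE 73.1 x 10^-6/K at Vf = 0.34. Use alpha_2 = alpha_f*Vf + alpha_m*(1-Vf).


alpha_2 = alpha_f*Vf + alpha_m*(1-Vf) = 14.3*0.34 + 73.1*0.66 = 53.1 x 10^-6/K

53.1 x 10^-6/K


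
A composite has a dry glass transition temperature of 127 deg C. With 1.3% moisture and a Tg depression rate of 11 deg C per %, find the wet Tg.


Tg_wet = Tg_dry - k*moisture = 127 - 11*1.3 = 112.7 deg C

112.7 deg C


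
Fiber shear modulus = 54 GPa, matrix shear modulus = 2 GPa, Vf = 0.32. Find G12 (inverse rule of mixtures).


1/G12 = Vf/Gf + (1-Vf)/Gm = 0.32/54 + 0.68/2
G12 = 2.89 GPa

2.89 GPa


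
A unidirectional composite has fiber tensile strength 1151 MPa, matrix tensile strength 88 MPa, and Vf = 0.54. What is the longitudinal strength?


sigma_1 = sigma_f*Vf + sigma_m*(1-Vf) = 1151*0.54 + 88*0.46 = 662.0 MPa

662.0 MPa


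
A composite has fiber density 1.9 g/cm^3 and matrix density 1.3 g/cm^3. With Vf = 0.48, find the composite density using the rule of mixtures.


rho_c = rho_f*Vf + rho_m*(1-Vf) = 1.9*0.48 + 1.3*0.52 = 1.588 g/cm^3

1.588 g/cm^3


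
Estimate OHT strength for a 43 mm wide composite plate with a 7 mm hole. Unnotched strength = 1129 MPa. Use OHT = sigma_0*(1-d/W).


OHT = sigma_0*(1-d/W) = 1129*(1-7/43) = 945.2 MPa

945.2 MPa


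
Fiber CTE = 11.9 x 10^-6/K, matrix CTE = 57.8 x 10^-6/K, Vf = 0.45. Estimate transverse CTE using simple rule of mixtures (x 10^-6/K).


alpha_2 = alpha_f*Vf + alpha_m*(1-Vf) = 11.9*0.45 + 57.8*0.55 = 37.1 x 10^-6/K

37.1 x 10^-6/K


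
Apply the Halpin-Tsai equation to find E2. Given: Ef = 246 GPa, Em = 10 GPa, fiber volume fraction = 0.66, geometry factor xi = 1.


eta = (Ef/Em - 1)/(Ef/Em + xi) = (24.6 - 1)/(24.6 + 1) = 0.9219
E2 = Em*(1+xi*eta*Vf)/(1-eta*Vf) = 41.08 GPa

41.08 GPa


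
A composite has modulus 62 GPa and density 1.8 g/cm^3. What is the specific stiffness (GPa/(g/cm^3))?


Specific stiffness = E/rho = 62/1.8 = 34.4 GPa/(g/cm^3)

34.4 GPa/(g/cm^3)


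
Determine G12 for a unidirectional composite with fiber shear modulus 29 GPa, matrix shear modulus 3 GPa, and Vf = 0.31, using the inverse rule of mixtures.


1/G12 = Vf/Gf + (1-Vf)/Gm = 0.31/29 + 0.69/3
G12 = 4.15 GPa

4.15 GPa


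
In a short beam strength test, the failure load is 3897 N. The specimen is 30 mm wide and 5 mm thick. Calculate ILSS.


ILSS = 3F/(4bh) = 3*3897/(4*30*5) = 19.49 MPa

19.49 MPa


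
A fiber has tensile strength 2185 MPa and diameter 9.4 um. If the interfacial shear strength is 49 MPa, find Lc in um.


Lc = sigma_f * d / (2 * tau_i) = 2185 * 9.4 / (2 * 49) = 209.6 um

209.6 um


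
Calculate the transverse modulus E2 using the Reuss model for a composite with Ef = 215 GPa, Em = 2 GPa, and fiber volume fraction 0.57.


1/E2 = Vf/Ef + (1-Vf)/Em = 0.57/215 + 0.43/2
E2 = 4.59 GPa

4.59 GPa


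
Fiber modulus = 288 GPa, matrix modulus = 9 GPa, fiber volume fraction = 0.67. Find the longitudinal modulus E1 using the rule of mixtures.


E1 = Ef*Vf + Em*(1-Vf) = 288*0.67 + 9*0.33 = 195.93 GPa

195.93 GPa


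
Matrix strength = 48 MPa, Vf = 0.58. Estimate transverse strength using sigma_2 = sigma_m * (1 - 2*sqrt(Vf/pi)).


factor = 1 - 2*sqrt(0.58/pi) = 0.1407
sigma_2 = 48 * 0.1407 = 6.75 MPa

6.75 MPa


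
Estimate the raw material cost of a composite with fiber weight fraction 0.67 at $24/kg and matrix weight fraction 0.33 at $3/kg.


Cost = cost_f*Wf + cost_m*Wm = 24*0.67 + 3*0.33 = $17.07/kg

$17.07/kg


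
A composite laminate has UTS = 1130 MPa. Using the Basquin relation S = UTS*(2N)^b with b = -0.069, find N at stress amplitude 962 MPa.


N = 0.5 * (S/UTS)^(1/b) = 0.5 * (962/1130)^(1/-0.069) = 5.1530 cycles

5.1530 cycles


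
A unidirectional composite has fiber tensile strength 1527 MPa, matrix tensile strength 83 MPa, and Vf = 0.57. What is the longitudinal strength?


sigma_1 = sigma_f*Vf + sigma_m*(1-Vf) = 1527*0.57 + 83*0.43 = 906.1 MPa

906.1 MPa


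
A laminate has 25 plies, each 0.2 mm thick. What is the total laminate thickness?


h = n * t_ply = 25 * 0.2 = 5.0 mm

5.0 mm


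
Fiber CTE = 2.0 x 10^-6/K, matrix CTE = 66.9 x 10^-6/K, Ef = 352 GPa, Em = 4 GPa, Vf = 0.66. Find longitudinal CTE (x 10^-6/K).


E1 = Ef*Vf + Em*(1-Vf) = 233.68
alpha_1 = (alpha_f*Ef*Vf + alpha_m*Em*(1-Vf))/E1 = 2.38 x 10^-6/K

2.38 x 10^-6/K


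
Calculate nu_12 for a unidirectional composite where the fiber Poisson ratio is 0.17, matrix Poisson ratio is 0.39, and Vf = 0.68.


nu_12 = nu_f*Vf + nu_m*(1-Vf) = 0.17*0.68 + 0.39*0.32 = 0.2404

0.2404


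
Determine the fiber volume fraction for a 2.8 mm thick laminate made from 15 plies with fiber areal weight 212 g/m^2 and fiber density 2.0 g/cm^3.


Vf = n * FAW / (rho_f * h * 1000) = 15 * 212 / (2.0 * 2.8 * 1000) = 0.5679

0.5679


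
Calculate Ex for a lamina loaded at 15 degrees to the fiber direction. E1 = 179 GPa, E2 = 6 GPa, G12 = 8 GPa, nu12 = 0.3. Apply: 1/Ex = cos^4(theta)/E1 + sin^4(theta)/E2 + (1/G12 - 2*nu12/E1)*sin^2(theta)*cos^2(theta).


cos^4(15) = 0.870513, sin^4(15) = 0.004487, sin^2(15)*cos^2(15) = 0.0625
1/G12 - 2*nu12/E1 = 1/8 - 2*0.3/179 = 0.121648 GPa^-1
1/Ex = 0.870513/179 + 0.004487/6 + 0.121648*0.0625 = 0.0132141 GPa^-1
Ex = 75.68 GPa

75.68 GPa


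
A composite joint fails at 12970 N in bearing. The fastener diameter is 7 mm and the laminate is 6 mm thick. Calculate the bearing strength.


sigma_br = F/(d*h) = 12970/(7*6) = 308.8 MPa

308.8 MPa


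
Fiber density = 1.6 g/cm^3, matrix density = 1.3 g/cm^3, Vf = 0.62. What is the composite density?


rho_c = rho_f*Vf + rho_m*(1-Vf) = 1.6*0.62 + 1.3*0.38 = 1.486 g/cm^3

1.486 g/cm^3


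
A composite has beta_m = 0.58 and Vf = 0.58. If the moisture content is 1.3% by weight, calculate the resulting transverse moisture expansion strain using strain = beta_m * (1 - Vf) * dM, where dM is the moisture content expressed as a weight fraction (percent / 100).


dM = 1.3/100 = 0.013
strain = beta_m * (1-Vf) * dM = 0.58 * 0.42 * 0.013 = 0.0031668

0.0031668


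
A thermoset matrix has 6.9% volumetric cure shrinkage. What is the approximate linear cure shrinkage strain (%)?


Linear shrinkage ≈ vol_shrink/3 = 6.9/3 = 2.3%

2.3%


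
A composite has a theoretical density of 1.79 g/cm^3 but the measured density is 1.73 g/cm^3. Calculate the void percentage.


Void% = (rho_theo - rho_actual)/rho_theo * 100 = (1.79 - 1.73)/1.79 * 100 = 3.35%

3.35%


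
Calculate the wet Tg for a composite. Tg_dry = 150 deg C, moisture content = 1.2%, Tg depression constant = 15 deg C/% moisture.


Tg_wet = Tg_dry - k*moisture = 150 - 15*1.2 = 132.0 deg C

132.0 deg C


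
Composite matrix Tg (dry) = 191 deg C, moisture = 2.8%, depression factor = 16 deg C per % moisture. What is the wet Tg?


Tg_wet = Tg_dry - k*moisture = 191 - 16*2.8 = 146.2 deg C

146.2 deg C


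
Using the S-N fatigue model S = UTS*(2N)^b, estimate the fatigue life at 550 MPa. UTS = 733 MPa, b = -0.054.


N = 0.5 * (S/UTS)^(1/b) = 0.5 * (550/733)^(1/-0.054) = 102.0925 cycles

102.0925 cycles


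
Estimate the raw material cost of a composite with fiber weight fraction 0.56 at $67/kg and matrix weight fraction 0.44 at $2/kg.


Cost = cost_f*Wf + cost_m*Wm = 67*0.56 + 2*0.44 = $38.4/kg

$38.4/kg


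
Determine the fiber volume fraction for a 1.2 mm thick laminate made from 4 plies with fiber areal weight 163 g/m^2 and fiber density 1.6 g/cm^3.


Vf = n * FAW / (rho_f * h * 1000) = 4 * 163 / (1.6 * 1.2 * 1000) = 0.3396

0.3396


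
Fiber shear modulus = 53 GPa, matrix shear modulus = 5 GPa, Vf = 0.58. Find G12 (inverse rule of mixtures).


1/G12 = Vf/Gf + (1-Vf)/Gm = 0.58/53 + 0.42/5
G12 = 10.53 GPa

10.53 GPa


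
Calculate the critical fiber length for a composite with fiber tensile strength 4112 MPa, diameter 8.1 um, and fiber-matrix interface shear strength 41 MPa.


Lc = sigma_f * d / (2 * tau_i) = 4112 * 8.1 / (2 * 41) = 406.2 um

406.2 um


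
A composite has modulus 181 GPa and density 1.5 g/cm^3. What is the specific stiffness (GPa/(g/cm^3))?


Specific stiffness = E/rho = 181/1.5 = 120.7 GPa/(g/cm^3)

120.7 GPa/(g/cm^3)


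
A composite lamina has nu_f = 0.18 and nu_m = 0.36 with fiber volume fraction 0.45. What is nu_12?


nu_12 = nu_f*Vf + nu_m*(1-Vf) = 0.18*0.45 + 0.36*0.55 = 0.279

0.279


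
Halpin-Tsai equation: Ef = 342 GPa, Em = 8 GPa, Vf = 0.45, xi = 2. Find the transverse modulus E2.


eta = (Ef/Em - 1)/(Ef/Em + xi) = (42.75 - 1)/(42.75 + 2) = 0.933
E2 = Em*(1+xi*eta*Vf)/(1-eta*Vf) = 25.37 GPa

25.37 GPa


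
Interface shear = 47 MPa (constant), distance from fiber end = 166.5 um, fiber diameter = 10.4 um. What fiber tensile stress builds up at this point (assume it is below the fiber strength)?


Force balance: sigma_f * (pi*d^2/4) = tau * (pi*d) * x  ->  sigma_f = 4 * tau * x / d
sigma_f = 4 * 47 * 166.5 / 10.4 = 3009.8 MPa

3009.8 MPa


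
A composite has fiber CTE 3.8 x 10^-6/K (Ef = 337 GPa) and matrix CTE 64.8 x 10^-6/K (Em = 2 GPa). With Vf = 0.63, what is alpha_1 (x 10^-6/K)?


E1 = Ef*Vf + Em*(1-Vf) = 213.05
alpha_1 = (alpha_f*Ef*Vf + alpha_m*Em*(1-Vf))/E1 = 4.01 x 10^-6/K

4.01 x 10^-6/K


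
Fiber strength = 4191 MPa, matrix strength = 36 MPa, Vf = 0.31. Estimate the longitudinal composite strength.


sigma_1 = sigma_f*Vf + sigma_m*(1-Vf) = 4191*0.31 + 36*0.69 = 1324.1 MPa

1324.1 MPa


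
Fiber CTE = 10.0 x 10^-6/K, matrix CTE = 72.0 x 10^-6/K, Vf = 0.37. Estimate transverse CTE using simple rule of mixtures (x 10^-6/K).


alpha_2 = alpha_f*Vf + alpha_m*(1-Vf) = 10.0*0.37 + 72.0*0.63 = 49.1 x 10^-6/K

49.1 x 10^-6/K


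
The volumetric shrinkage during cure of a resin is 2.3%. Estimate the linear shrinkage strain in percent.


Linear shrinkage ≈ vol_shrink/3 = 2.3/3 = 0.767%

0.767%


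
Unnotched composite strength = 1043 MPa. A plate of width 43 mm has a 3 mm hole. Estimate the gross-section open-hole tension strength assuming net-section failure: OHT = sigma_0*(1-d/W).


OHT = sigma_0*(1-d/W) = 1043*(1-3/43) = 970.2 MPa

970.2 MPa


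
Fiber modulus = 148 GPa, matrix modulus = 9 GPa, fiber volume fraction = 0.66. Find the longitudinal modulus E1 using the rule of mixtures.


E1 = Ef*Vf + Em*(1-Vf) = 148*0.66 + 9*0.34 = 100.74 GPa

100.74 GPa


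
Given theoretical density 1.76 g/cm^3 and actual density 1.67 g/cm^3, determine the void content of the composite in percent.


Void% = (rho_theo - rho_actual)/rho_theo * 100 = (1.76 - 1.67)/1.76 * 100 = 5.11%

5.11%


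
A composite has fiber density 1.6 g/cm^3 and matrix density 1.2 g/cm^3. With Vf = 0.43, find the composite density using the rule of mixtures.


rho_c = rho_f*Vf + rho_m*(1-Vf) = 1.6*0.43 + 1.2*0.57 = 1.372 g/cm^3

1.372 g/cm^3


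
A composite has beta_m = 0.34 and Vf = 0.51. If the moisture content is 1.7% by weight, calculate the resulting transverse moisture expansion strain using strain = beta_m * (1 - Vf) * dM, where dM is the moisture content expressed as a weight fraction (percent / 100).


dM = 1.7/100 = 0.017
strain = beta_m * (1-Vf) * dM = 0.34 * 0.49 * 0.017 = 0.0028322

0.0028322


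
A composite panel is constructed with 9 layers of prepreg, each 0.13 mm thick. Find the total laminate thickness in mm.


h = n * t_ply = 9 * 0.13 = 1.17 mm

1.17 mm


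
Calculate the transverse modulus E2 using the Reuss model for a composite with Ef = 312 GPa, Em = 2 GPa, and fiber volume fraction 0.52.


1/E2 = Vf/Ef + (1-Vf)/Em = 0.52/312 + 0.48/2
E2 = 4.14 GPa

4.14 GPa


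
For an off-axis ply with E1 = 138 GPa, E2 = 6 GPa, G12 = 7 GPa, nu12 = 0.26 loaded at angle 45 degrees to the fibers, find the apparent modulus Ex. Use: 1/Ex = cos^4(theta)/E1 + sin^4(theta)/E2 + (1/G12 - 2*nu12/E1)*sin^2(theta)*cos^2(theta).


cos^4(45) = 0.25, sin^4(45) = 0.25, sin^2(45)*cos^2(45) = 0.25
1/G12 - 2*nu12/E1 = 1/7 - 2*0.26/138 = 0.139089 GPa^-1
1/Ex = 0.25/138 + 0.25/6 + 0.139089*0.25 = 0.0782505 GPa^-1
Ex = 12.78 GPa

12.78 GPa


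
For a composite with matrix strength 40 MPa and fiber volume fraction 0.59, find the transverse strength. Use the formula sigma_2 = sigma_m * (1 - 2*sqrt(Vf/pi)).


factor = 1 - 2*sqrt(0.59/pi) = 0.1333
sigma_2 = 40 * 0.1333 = 5.33 MPa

5.33 MPa


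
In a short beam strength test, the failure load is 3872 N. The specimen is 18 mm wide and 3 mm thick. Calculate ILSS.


ILSS = 3F/(4bh) = 3*3872/(4*18*3) = 53.78 MPa

53.78 MPa


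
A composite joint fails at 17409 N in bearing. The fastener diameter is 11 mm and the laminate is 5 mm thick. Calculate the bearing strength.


sigma_br = F/(d*h) = 17409/(11*5) = 316.5 MPa

316.5 MPa


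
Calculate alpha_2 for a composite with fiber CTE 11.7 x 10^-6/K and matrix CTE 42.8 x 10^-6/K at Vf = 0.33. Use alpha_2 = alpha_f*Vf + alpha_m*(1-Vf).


alpha_2 = alpha_f*Vf + alpha_m*(1-Vf) = 11.7*0.33 + 42.8*0.67 = 32.5 x 10^-6/K

32.5 x 10^-6/K


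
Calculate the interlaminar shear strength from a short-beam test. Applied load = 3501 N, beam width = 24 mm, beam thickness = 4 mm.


ILSS = 3F/(4bh) = 3*3501/(4*24*4) = 27.35 MPa

27.35 MPa


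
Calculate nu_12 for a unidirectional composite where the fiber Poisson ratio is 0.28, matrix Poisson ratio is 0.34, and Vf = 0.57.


nu_12 = nu_f*Vf + nu_m*(1-Vf) = 0.28*0.57 + 0.34*0.43 = 0.3058

0.3058


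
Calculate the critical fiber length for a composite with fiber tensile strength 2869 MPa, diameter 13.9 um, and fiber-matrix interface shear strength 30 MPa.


Lc = sigma_f * d / (2 * tau_i) = 2869 * 13.9 / (2 * 30) = 664.7 um

664.7 um


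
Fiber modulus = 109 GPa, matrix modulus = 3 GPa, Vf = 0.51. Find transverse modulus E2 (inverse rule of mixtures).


1/E2 = Vf/Ef + (1-Vf)/Em = 0.51/109 + 0.49/3
E2 = 5.95 GPa

5.95 GPa


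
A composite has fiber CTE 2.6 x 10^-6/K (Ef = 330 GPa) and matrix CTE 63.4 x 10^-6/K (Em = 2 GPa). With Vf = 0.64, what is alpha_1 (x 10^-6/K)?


E1 = Ef*Vf + Em*(1-Vf) = 211.92
alpha_1 = (alpha_f*Ef*Vf + alpha_m*Em*(1-Vf))/E1 = 2.81 x 10^-6/K

2.81 x 10^-6/K


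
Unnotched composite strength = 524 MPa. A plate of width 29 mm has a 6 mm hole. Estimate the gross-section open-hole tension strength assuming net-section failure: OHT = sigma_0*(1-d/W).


OHT = sigma_0*(1-d/W) = 524*(1-6/29) = 415.6 MPa

415.6 MPa


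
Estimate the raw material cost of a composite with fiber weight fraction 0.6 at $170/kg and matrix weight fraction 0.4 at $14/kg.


Cost = cost_f*Wf + cost_m*Wm = 170*0.6 + 14*0.4 = $107.6/kg

$107.6/kg


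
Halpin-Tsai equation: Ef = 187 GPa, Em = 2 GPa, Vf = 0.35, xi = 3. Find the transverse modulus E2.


eta = (Ef/Em - 1)/(Ef/Em + xi) = (93.5 - 1)/(93.5 + 3) = 0.9585
E2 = Em*(1+xi*eta*Vf)/(1-eta*Vf) = 6.04 GPa

6.04 GPa


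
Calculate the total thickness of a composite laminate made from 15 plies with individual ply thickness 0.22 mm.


h = n * t_ply = 15 * 0.22 = 3.3 mm

3.3 mm


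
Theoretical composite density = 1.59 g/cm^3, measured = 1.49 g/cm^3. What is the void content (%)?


Void% = (rho_theo - rho_actual)/rho_theo * 100 = (1.59 - 1.49)/1.59 * 100 = 6.29%

6.29%


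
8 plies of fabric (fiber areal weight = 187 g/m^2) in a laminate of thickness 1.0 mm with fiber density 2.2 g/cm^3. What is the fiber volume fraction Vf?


Vf = n * FAW / (rho_f * h * 1000) = 8 * 187 / (2.2 * 1.0 * 1000) = 0.68

0.68


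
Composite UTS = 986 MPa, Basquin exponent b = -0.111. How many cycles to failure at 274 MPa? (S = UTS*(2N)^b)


N = 0.5 * (S/UTS)^(1/b) = 0.5 * (274/986)^(1/-0.111) = 51182.0080 cycles

51182.0080 cycles


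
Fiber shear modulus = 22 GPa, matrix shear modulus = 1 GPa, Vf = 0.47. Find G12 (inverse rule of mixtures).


1/G12 = Vf/Gf + (1-Vf)/Gm = 0.47/22 + 0.53/1
G12 = 1.81 GPa

1.81 GPa


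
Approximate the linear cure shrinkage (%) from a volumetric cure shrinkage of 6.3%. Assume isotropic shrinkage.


Linear shrinkage ≈ vol_shrink/3 = 6.3/3 = 2.1%

2.1%


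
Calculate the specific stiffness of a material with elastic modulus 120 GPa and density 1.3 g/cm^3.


Specific stiffness = E/rho = 120/1.3 = 92.3 GPa/(g/cm^3)

92.3 GPa/(g/cm^3)


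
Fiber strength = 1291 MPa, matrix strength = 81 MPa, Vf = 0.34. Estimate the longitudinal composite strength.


sigma_1 = sigma_f*Vf + sigma_m*(1-Vf) = 1291*0.34 + 81*0.66 = 492.4 MPa

492.4 MPa


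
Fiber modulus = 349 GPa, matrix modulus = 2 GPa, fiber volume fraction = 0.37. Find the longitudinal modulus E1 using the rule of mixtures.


E1 = Ef*Vf + Em*(1-Vf) = 349*0.37 + 2*0.63 = 130.39 GPa

130.39 GPa


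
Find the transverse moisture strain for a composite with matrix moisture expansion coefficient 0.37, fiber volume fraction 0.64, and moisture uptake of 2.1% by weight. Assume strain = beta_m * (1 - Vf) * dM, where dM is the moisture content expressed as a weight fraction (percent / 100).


dM = 2.1/100 = 0.021
strain = beta_m * (1-Vf) * dM = 0.37 * 0.36 * 0.021 = 0.0027972

0.0027972


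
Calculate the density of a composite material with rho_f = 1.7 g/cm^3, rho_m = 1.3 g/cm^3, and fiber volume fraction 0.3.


rho_c = rho_f*Vf + rho_m*(1-Vf) = 1.7*0.3 + 1.3*0.7 = 1.42 g/cm^3

1.42 g/cm^3


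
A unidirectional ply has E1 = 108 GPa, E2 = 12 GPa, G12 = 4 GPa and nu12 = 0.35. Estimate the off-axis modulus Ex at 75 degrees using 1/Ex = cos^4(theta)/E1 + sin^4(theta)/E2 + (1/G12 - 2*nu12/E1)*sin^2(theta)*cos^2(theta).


cos^4(75) = 0.004487, sin^4(75) = 0.870513, sin^2(75)*cos^2(75) = 0.0625
1/G12 - 2*nu12/E1 = 1/4 - 2*0.35/108 = 0.243519 GPa^-1
1/Ex = 0.004487/108 + 0.870513/12 + 0.243519*0.0625 = 0.0878042 GPa^-1
Ex = 11.39 GPa

11.39 GPa


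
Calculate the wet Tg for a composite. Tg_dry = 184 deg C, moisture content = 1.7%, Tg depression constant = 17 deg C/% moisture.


Tg_wet = Tg_dry - k*moisture = 184 - 17*1.7 = 155.1 deg C

155.1 deg C


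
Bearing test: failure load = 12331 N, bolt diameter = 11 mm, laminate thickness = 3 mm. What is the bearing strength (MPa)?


sigma_br = F/(d*h) = 12331/(11*3) = 373.7 MPa

373.7 MPa


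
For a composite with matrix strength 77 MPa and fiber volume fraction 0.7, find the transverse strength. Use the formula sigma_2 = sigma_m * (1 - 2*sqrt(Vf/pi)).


factor = 1 - 2*sqrt(0.7/pi) = 0.0559
sigma_2 = 77 * 0.0559 = 4.31 MPa

4.31 MPa


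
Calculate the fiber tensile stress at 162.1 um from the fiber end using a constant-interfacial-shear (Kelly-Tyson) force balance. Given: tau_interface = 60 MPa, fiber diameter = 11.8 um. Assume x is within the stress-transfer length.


Force balance: sigma_f * (pi*d^2/4) = tau * (pi*d) * x  ->  sigma_f = 4 * tau * x / d
sigma_f = 4 * 60 * 162.1 / 11.8 = 3296.9 MPa

3296.9 MPa


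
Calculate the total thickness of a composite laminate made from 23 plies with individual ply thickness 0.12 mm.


h = n * t_ply = 23 * 0.12 = 2.76 mm

2.76 mm


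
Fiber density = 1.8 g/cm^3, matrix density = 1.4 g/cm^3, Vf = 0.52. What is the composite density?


rho_c = rho_f*Vf + rho_m*(1-Vf) = 1.8*0.52 + 1.4*0.48 = 1.608 g/cm^3

1.608 g/cm^3


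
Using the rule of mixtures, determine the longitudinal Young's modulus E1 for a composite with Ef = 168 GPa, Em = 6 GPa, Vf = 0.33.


E1 = Ef*Vf + Em*(1-Vf) = 168*0.33 + 6*0.67 = 59.46 GPa

59.46 GPa


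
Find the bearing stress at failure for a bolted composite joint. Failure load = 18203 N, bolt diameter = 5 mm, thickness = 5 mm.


sigma_br = F/(d*h) = 18203/(5*5) = 728.1 MPa

728.1 MPa


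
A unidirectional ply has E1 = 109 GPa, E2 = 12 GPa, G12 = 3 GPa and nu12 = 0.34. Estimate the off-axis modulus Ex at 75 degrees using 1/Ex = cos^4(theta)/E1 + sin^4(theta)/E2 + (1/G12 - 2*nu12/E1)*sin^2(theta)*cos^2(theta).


cos^4(75) = 0.004487, sin^4(75) = 0.870513, sin^2(75)*cos^2(75) = 0.0625
1/G12 - 2*nu12/E1 = 1/3 - 2*0.34/109 = 0.327095 GPa^-1
1/Ex = 0.004487/109 + 0.870513/12 + 0.327095*0.0625 = 0.0930273 GPa^-1
Ex = 10.75 GPa

10.75 GPa


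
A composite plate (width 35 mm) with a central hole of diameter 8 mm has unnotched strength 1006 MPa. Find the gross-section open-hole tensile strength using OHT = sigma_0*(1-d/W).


OHT = sigma_0*(1-d/W) = 1006*(1-8/35) = 776.1 MPa

776.1 MPa


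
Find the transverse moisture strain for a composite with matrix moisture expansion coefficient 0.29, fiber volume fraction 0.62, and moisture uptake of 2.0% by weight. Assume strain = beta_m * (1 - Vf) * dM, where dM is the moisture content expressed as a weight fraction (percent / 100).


dM = 2.0/100 = 0.02
strain = beta_m * (1-Vf) * dM = 0.29 * 0.38 * 0.02 = 0.002204

0.002204


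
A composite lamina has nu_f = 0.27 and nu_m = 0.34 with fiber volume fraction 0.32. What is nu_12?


nu_12 = nu_f*Vf + nu_m*(1-Vf) = 0.27*0.32 + 0.34*0.68 = 0.3176

0.3176


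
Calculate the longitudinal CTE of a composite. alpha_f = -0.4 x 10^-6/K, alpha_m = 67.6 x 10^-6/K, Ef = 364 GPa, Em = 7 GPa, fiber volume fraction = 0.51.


E1 = Ef*Vf + Em*(1-Vf) = 189.07
alpha_1 = (alpha_f*Ef*Vf + alpha_m*Em*(1-Vf))/E1 = 0.83 x 10^-6/K

0.83 x 10^-6/K


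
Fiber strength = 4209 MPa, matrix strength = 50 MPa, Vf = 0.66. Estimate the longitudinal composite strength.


sigma_1 = sigma_f*Vf + sigma_m*(1-Vf) = 4209*0.66 + 50*0.34 = 2794.9 MPa

2794.9 MPa


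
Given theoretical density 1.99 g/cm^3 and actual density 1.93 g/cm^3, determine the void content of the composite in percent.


Void% = (rho_theo - rho_actual)/rho_theo * 100 = (1.99 - 1.93)/1.99 * 100 = 3.02%

3.02%


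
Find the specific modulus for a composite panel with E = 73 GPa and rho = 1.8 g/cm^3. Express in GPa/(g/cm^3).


Specific stiffness = E/rho = 73/1.8 = 40.6 GPa/(g/cm^3)

40.6 GPa/(g/cm^3)


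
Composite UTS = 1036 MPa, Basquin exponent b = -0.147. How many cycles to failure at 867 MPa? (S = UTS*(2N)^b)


N = 0.5 * (S/UTS)^(1/b) = 0.5 * (867/1036)^(1/-0.147) = 1.6792 cycles

1.6792 cycles


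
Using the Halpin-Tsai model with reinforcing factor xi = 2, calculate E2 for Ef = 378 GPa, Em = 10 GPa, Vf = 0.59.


eta = (Ef/Em - 1)/(Ef/Em + xi) = (37.8 - 1)/(37.8 + 2) = 0.9246
E2 = Em*(1+xi*eta*Vf)/(1-eta*Vf) = 46.01 GPa

46.01 GPa


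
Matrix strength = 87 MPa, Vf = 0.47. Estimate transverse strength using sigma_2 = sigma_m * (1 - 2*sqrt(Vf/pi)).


factor = 1 - 2*sqrt(0.47/pi) = 0.2264
sigma_2 = 87 * 0.2264 = 19.7 MPa

19.7 MPa


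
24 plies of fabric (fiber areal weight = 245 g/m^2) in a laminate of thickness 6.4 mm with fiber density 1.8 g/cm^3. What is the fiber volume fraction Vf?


Vf = n * FAW / (rho_f * h * 1000) = 24 * 245 / (1.8 * 6.4 * 1000) = 0.5104

0.5104


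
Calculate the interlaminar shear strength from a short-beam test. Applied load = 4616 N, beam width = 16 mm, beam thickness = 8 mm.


ILSS = 3F/(4bh) = 3*4616/(4*16*8) = 27.05 MPa

27.05 MPa


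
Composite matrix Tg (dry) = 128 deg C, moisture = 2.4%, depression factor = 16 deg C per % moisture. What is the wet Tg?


Tg_wet = Tg_dry - k*moisture = 128 - 16*2.4 = 89.6 deg C

89.6 deg C


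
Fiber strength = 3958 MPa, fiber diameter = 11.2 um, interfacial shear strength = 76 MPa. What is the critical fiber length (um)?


Lc = sigma_f * d / (2 * tau_i) = 3958 * 11.2 / (2 * 76) = 291.6 um

291.6 um


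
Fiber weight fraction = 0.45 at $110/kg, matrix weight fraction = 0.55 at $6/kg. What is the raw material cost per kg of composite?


Cost = cost_f*Wf + cost_m*Wm = 110*0.45 + 6*0.55 = $52.8/kg

$52.8/kg


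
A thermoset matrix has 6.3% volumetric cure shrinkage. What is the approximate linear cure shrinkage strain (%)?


Linear shrinkage ≈ vol_shrink/3 = 6.3/3 = 2.1%

2.1%


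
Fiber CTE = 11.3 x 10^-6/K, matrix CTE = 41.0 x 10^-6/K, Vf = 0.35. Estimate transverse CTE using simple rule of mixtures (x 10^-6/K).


alpha_2 = alpha_f*Vf + alpha_m*(1-Vf) = 11.3*0.35 + 41.0*0.65 = 30.6 x 10^-6/K

30.6 x 10^-6/K


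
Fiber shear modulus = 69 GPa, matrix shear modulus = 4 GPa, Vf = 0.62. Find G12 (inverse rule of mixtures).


1/G12 = Vf/Gf + (1-Vf)/Gm = 0.62/69 + 0.38/4
G12 = 9.62 GPa

9.62 GPa


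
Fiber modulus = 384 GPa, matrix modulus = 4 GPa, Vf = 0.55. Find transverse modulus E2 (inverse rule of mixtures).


1/E2 = Vf/Ef + (1-Vf)/Em = 0.55/384 + 0.45/4
E2 = 8.78 GPa

8.78 GPa


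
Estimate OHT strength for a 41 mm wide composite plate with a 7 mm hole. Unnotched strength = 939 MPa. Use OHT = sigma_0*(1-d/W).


OHT = sigma_0*(1-d/W) = 939*(1-7/41) = 778.7 MPa

778.7 MPa


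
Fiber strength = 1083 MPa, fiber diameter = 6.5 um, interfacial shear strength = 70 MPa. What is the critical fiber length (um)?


Lc = sigma_f * d / (2 * tau_i) = 1083 * 6.5 / (2 * 70) = 50.3 um

50.3 um


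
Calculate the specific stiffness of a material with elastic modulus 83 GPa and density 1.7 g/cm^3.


Specific stiffness = E/rho = 83/1.7 = 48.8 GPa/(g/cm^3)

48.8 GPa/(g/cm^3)


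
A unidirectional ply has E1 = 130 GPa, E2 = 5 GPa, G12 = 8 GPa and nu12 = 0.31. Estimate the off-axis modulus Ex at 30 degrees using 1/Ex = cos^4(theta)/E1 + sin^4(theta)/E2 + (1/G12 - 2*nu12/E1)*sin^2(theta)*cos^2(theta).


cos^4(30) = 0.5625, sin^4(30) = 0.0625, sin^2(30)*cos^2(30) = 0.1875
1/G12 - 2*nu12/E1 = 1/8 - 2*0.31/130 = 0.120231 GPa^-1
1/Ex = 0.5625/130 + 0.0625/5 + 0.120231*0.1875 = 0.0393702 GPa^-1
Ex = 25.4 GPa

25.4 GPa


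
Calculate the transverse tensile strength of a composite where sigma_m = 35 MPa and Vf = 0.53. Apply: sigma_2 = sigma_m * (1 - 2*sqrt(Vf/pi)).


factor = 1 - 2*sqrt(0.53/pi) = 0.1785
sigma_2 = 35 * 0.1785 = 6.25 MPa

6.25 MPa


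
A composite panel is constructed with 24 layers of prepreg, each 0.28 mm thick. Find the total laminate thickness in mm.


h = n * t_ply = 24 * 0.28 = 6.72 mm

6.72 mm


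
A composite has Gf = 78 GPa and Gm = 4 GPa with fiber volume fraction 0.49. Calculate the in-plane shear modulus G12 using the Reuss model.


1/G12 = Vf/Gf + (1-Vf)/Gm = 0.49/78 + 0.51/4
G12 = 7.47 GPa

7.47 GPa


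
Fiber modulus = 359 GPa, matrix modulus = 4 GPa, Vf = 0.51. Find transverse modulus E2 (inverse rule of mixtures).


1/E2 = Vf/Ef + (1-Vf)/Em = 0.51/359 + 0.49/4
E2 = 8.07 GPa

8.07 GPa


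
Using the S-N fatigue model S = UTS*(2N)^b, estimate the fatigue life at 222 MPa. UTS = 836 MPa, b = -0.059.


N = 0.5 * (S/UTS)^(1/b) = 0.5 * (222/836)^(1/-0.059) = 2.8787e+09 cycles

2.8787e+09 cycles


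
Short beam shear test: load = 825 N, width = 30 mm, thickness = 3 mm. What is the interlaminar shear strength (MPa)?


ILSS = 3F/(4bh) = 3*825/(4*30*3) = 6.88 MPa

6.88 MPa


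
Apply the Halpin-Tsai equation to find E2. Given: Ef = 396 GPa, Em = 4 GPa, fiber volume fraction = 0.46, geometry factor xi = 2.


eta = (Ef/Em - 1)/(Ef/Em + xi) = (99.0 - 1)/(99.0 + 2) = 0.9703
E2 = Em*(1+xi*eta*Vf)/(1-eta*Vf) = 13.67 GPa

13.67 GPa


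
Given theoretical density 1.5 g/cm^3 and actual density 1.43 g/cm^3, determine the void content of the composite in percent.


Void% = (rho_theo - rho_actual)/rho_theo * 100 = (1.5 - 1.43)/1.5 * 100 = 4.67%

4.67%


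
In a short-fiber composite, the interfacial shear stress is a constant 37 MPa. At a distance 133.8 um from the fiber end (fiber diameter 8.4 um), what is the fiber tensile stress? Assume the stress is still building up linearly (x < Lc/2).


Force balance: sigma_f * (pi*d^2/4) = tau * (pi*d) * x  ->  sigma_f = 4 * tau * x / d
sigma_f = 4 * 37 * 133.8 / 8.4 = 2357.4 MPa

2357.4 MPa


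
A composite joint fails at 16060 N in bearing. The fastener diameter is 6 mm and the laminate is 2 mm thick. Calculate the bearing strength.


sigma_br = F/(d*h) = 16060/(6*2) = 1338.3 MPa

1338.3 MPa


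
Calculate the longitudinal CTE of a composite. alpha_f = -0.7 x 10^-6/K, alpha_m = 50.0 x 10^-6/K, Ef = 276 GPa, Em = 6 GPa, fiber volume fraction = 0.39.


E1 = Ef*Vf + Em*(1-Vf) = 111.3
alpha_1 = (alpha_f*Ef*Vf + alpha_m*Em*(1-Vf))/E1 = 0.97 x 10^-6/K

0.97 x 10^-6/K


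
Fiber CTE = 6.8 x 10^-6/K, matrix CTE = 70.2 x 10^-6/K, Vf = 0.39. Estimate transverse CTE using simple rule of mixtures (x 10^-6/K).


alpha_2 = alpha_f*Vf + alpha_m*(1-Vf) = 6.8*0.39 + 70.2*0.61 = 45.5 x 10^-6/K

45.5 x 10^-6/K


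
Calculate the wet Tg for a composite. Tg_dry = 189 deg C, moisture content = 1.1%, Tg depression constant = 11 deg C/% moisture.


Tg_wet = Tg_dry - k*moisture = 189 - 11*1.1 = 176.9 deg C

176.9 deg C
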